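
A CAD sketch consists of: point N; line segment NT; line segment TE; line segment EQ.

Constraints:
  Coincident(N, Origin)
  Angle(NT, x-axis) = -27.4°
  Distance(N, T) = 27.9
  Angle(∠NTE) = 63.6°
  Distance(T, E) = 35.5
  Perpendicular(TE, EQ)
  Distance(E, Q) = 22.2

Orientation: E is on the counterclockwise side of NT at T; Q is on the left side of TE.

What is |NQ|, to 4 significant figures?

23.26

N is at the origin; NT runs at -27.4° with length 27.9, so T = 27.9·(cos -27.4°, sin -27.4°) = (24.77, -12.84). ∠NTE = 63.6°, so TE runs at -27.4° + (180° − 63.6°) = 89.00° from the x-axis; with |TE| = 35.5, E = T + 35.5·(cos 89.00°, sin 89.00°) = (25.39, 22.66). TE ⟂ EQ; with |EQ| = 22.2 on the left of TE, Q = E + 22.2·(-0.9998, 0.01745) = (3.193, 23.04). Then |NQ| = |Q − N| = 23.26.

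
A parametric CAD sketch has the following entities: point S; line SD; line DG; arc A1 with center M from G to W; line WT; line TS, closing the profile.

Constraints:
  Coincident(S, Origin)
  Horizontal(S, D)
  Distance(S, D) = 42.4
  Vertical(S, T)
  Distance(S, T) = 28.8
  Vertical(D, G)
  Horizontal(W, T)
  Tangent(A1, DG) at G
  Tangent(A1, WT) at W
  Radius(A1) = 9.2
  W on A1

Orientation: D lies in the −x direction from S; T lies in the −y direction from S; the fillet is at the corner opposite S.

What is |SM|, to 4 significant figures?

38.55

S and T share the same x with |ST| = 28.8 and T on the −y side, so T = (0.000, -28.80). The virtual corner opposite S is at (-42.40, -28.80). A1 meets DG tangentially, so MG is at right angles to DG and A1 meets WT tangentially, so MW is at right angles to WT, with radius 9.2, so the center M sits 9.2 in from both sides at M = (-33.20, -19.60). Then |SM| = |M − S| = 38.55.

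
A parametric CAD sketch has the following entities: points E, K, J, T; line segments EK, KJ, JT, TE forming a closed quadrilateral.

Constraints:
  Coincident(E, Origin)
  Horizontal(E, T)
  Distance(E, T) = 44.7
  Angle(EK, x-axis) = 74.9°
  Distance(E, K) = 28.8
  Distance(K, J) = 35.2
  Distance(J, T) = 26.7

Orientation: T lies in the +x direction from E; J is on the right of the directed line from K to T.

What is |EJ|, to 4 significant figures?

19.42

Checks: |KJ| = 35.20 ✓; |JT| = 26.70 ✓.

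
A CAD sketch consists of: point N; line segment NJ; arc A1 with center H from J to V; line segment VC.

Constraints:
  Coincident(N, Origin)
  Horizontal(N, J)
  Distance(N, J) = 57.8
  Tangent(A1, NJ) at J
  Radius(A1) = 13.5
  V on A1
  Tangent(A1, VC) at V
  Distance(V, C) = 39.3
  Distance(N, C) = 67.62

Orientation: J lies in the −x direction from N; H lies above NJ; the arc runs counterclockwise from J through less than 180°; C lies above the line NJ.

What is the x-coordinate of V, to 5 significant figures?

-44.309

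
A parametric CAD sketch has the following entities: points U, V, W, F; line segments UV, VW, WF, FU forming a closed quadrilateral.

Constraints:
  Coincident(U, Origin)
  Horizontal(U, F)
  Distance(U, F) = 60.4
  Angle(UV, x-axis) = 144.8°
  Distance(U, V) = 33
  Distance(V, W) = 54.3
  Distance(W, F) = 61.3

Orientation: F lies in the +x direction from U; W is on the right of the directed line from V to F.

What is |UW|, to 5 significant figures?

25.616

Checks: |VW| = 54.30 ✓; |WF| = 61.30 ✓.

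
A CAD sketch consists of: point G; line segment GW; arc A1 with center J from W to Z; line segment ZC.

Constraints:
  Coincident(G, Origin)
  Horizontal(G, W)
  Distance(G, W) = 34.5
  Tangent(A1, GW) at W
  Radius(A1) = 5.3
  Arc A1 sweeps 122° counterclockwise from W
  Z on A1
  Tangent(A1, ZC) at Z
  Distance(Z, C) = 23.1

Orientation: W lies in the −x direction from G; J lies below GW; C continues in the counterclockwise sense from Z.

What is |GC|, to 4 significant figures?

38.51

On A1, W sits at bearing 90° from J; a 122° counterclockwise sweep puts Z at bearing 212°, so Z = J + 5.3·(cos 212°, sin 212°) = (-38.99, -8.109). Since A1 is tangent to ZC there, JZ ⟂ ZC, so ZC runs along (−sin 212°, cos 212°); with |ZC| = 23.1, C = (-26.75, -27.70). Then |GC| = |C − G| = 38.51.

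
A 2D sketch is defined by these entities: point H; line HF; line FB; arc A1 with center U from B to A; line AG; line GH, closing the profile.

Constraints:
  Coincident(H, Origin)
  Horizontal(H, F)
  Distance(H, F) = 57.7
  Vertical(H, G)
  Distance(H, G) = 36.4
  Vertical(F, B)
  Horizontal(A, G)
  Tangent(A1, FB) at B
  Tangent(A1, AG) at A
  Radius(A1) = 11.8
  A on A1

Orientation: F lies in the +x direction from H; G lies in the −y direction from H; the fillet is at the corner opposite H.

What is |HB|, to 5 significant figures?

62.725

H is at the origin; H and F share the same y with |HF| = 57.7 and F on the +x side, so F = (57.700, 0.0000). HG is vertical with |HG| = 36.4 and G on the −y side, so G = (0.0000, -36.400). The virtual corner opposite H is at (57.700, -36.400). Tangency of A1 to FB means the radius UB is perpendicular to FB and the tangent condition forces UA to be normal to AG, with radius 11.8, so the center U sits 11.8 in from both sides at U = (45.900, -24.600). That places the tangent points at B = (57.700, -24.600) on FB and A = (45.900, -36.400) on AG. Then |HB| = |B − H| = 62.725.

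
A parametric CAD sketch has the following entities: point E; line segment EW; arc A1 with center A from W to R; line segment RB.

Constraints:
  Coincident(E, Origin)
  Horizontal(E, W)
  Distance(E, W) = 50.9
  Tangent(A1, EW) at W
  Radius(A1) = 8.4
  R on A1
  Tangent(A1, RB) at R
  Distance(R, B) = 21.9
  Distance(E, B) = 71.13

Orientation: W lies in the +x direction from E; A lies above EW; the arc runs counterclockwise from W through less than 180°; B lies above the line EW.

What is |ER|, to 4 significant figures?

59.09

Checks: |AW| = 8.400 ✓; |AR| = 8.400 ✓; ∠(AR, RB) = 90.00° ✓; |RB| = 21.90 ✓; |EB| = 71.13 ✓.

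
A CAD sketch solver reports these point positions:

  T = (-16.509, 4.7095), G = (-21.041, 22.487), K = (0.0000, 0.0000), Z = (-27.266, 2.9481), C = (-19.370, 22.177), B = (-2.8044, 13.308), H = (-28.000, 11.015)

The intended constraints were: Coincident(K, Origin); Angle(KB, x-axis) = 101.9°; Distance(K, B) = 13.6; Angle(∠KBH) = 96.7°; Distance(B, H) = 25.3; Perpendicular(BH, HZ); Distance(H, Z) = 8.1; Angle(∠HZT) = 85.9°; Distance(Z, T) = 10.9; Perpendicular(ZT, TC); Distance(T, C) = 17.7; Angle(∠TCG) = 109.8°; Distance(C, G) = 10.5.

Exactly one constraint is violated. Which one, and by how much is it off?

Distance(C, G) = 10.5 — off by 8.80.

K = (0.00, 0.00) ✓; KB at 101.9° ✓; |KB| = 13.60 ✓; ∠KBH = 96.70° ✓; |BH| = 25.30 ✓; ∠(BH, HZ) = 90.00° ✓; |HZ| = 8.100 ✓; ∠HZT = 85.90° ✓; |ZT| = 10.90 ✓; ∠(ZT, TC) = 90.00° ✓; |TC| = 17.70 ✓; ∠TCG = 109.8° ✓; |CG| = 1.700 ✗.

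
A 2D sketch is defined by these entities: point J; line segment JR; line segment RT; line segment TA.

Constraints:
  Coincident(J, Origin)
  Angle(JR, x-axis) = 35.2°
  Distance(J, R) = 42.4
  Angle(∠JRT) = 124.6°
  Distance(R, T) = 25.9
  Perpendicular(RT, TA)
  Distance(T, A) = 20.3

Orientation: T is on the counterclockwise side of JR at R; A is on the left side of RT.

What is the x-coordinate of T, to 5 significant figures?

34.376

J is at the origin; JR runs at 35.2° with length 42.4, so R = 42.4·(cos 35.2°, sin 35.2°) = (34.647, 24.441). ∠JRT = 124.6°, so RT runs at 35.2° + (180° − 124.6°) = 90.600° from the x-axis; with |RT| = 25.9, T = R + 25.9·(cos 90.600°, sin 90.600°) = (34.376, 50.339). So T.x = 34.376.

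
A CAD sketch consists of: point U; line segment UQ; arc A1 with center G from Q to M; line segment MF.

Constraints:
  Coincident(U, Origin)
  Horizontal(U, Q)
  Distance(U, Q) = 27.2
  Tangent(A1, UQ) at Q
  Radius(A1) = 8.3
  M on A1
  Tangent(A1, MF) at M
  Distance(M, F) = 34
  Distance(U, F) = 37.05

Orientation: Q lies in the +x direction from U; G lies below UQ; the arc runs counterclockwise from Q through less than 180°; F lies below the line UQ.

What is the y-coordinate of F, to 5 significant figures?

-36.484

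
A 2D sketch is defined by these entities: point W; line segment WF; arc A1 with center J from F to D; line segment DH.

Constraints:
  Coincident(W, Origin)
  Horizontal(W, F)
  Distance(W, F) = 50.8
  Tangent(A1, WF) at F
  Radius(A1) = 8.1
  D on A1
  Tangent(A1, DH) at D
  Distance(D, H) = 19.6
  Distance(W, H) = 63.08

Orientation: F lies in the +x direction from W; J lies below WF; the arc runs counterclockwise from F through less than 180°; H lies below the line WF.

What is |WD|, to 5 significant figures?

46.221

Checks: W.y = 0.00, F.y = 0.00 ✓; |WF| = 50.80 ✓; |JD| = 8.100 ✓; ∠(JD, DH) = 90.00° ✓; |DH| = 19.60 ✓; |WH| = 63.08 ✓.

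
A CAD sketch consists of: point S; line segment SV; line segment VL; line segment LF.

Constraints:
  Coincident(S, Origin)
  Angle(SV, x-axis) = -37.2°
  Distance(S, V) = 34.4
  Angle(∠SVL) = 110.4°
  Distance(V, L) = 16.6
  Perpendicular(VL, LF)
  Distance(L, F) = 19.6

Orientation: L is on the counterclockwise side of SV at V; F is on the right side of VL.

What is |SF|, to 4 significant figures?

59.20

S is at the origin; SV runs at -37.2° with length 34.4, so V = 34.4·(cos -37.2°, sin -37.2°) = (27.40, -20.80). ∠SVL = 110.4°, so VL runs at -37.2° + (180° − 110.4°) = 32.40° from the x-axis; with |VL| = 16.6, L = V + 16.6·(cos 32.40°, sin 32.40°) = (41.42, -11.90). VL ⟂ LF; with |LF| = 19.6 on the right of VL, F = L + 19.6·(0.5358, -0.8443) = (51.92, -28.45). Then |SF| = |F − S| = 59.20.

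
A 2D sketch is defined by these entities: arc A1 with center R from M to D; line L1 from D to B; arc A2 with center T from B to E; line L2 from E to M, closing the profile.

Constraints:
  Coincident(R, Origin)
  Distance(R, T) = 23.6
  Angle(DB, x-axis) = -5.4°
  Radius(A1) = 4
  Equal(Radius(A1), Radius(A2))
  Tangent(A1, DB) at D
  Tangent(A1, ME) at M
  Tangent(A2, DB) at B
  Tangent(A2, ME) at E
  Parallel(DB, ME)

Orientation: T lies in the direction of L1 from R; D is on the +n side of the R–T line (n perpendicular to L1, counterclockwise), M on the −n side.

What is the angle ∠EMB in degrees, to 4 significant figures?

18.73°

Tangency of A1 to both parallel lines with radius 4.0 puts D and M at R ± 4.0·n: D = (0.3764, 3.982), M = (-0.3764, -3.982). Equal radii place B and E the same way about T: B = T + 4.0·n = (23.87, 1.761), E = T − 4.0·n = (23.12, -6.203). Then cos ∠EMB = ME·MB / (|ME||MB|), giving 18.73°.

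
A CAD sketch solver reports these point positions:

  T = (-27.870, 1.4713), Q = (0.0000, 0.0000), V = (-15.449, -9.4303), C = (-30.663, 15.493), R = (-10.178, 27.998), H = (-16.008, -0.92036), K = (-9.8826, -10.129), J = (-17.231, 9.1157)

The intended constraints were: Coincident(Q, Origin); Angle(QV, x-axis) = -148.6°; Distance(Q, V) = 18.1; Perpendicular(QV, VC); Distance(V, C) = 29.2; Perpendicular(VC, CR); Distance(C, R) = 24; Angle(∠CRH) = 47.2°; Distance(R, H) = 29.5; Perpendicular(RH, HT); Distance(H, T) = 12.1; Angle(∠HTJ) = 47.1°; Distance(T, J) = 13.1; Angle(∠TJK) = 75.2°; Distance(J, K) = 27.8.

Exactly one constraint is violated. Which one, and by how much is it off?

Distance(J, K) = 27.8 — off by 7.20.

Q = (0.00, 0.00) ✓; QV at -148.6° ✓; |QV| = 18.10 ✓; ∠(QV, VC) = 90.00° ✓; |VC| = 29.20 ✓; ∠(VC, CR) = 90.00° ✓; |CR| = 24.00 ✓; ∠CRH = 47.20° ✓; |RH| = 29.50 ✓; ∠(RH, HT) = 90.00° ✓; |HT| = 12.10 ✓; ∠HTJ = 47.10° ✓; |TJ| = 13.10 ✓; ∠TJK = 75.20° ✓; |JK| = 20.60 ✗.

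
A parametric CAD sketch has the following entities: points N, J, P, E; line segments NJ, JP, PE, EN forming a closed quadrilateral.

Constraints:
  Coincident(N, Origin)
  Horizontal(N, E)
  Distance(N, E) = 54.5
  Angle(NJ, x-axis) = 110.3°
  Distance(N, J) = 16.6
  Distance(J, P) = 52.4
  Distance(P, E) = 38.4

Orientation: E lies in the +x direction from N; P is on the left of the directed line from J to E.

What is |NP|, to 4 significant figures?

55.83

N is at the origin; N and E share the same y with |NE| = 54.5 and E in +x, so E = (54.5, 0). NJ runs at 110.3° with |NJ| = 16.6, so J = (-5.759, 15.57). P is determined by |JP| = 52.4 and |PE| = 38.4 together: it lies at the intersection of circle(J, 52.4) and circle(E, 38.4). With |JE| = 62.24, the foot of the radical line on JE is 41.33 from J and the perpendicular offset is √(52.4² − 41.33²) = 32.21. Taking the left-of-JE solution: P = (42.32, 36.42).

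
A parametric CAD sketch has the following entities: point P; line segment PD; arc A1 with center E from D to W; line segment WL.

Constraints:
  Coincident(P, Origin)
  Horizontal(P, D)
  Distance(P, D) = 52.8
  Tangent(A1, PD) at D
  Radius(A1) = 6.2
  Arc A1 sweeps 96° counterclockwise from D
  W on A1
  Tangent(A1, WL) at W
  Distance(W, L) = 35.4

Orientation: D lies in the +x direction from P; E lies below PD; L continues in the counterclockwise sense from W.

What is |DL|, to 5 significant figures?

42.126

P is at the origin; P and D share the same y with |PD| = 52.8 and D on the +x side, so D = (52.800, 0.0000). A1 meets PD tangentially, so ED is at right angles to PD, so E = D + (0, -6.2) = (52.800, -6.2000). On A1, D sits at bearing 90° from E; a 96° counterclockwise sweep puts W at bearing 186°, so W = E + 6.2·(cos 186°, sin 186°) = (46.634, -6.8481). A1 meets WL tangentially, so EW is at right angles to WL, so WL runs along (−sin 186°, cos 186°); with |WL| = 35.4, L = (50.334, -42.054). Then |DL| = |L − D| = 42.126.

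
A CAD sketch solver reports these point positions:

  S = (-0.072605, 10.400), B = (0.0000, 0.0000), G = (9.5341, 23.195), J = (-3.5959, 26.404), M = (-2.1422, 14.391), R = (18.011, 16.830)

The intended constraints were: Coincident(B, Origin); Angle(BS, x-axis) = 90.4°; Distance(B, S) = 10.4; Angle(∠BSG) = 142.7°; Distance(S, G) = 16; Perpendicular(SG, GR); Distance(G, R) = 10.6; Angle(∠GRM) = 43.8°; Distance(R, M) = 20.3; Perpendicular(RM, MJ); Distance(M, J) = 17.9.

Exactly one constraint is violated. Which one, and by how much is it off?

Distance(M, J) = 17.9 — off by 5.80.

B = (0.00, 0.00) ✓; BS at 90.40° ✓; |BS| = 10.40 ✓; ∠BSG = 142.7° ✓; |SG| = 16.00 ✓; ∠(SG, GR) = 90.00° ✓; |GR| = 10.60 ✓; ∠GRM = 43.80° ✓; |RM| = 20.30 ✓; ∠(RM, MJ) = 90.00° ✓; |MJ| = 12.10 ✗.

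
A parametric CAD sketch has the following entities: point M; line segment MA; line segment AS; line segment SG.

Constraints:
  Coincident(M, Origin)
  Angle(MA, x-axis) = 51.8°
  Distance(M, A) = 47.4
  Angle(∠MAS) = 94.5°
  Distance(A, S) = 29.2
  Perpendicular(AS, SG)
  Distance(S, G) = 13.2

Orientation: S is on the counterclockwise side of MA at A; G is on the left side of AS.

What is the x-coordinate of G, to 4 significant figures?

-1.099

M is at the origin; MA runs at 51.8° with length 47.4, so A = 47.4·(cos 51.8°, sin 51.8°) = (29.31, 37.25). ∠MAS = 94.5°, so AS runs at 51.8° + (180° − 94.5°) = 137.3° from the x-axis; with |AS| = 29.2, S = A + 29.2·(cos 137.3°, sin 137.3°) = (7.853, 57.05). AS is perpendicular to SG; with |SG| = 13.2 on the left of AS, G = S + 13.2·(-0.6782, -0.7349) = (-1.099, 47.35). So G.x = -1.099.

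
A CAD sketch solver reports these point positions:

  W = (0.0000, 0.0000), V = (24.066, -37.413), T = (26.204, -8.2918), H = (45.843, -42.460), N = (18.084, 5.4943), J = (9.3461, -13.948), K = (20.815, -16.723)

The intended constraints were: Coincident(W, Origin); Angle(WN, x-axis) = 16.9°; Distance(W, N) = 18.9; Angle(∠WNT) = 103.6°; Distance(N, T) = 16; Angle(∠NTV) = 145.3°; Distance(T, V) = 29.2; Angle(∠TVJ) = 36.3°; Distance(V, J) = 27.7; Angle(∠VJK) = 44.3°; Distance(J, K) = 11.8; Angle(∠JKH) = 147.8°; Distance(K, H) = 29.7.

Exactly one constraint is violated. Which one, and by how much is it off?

Distance(K, H) = 29.7 — off by 6.20.

W = (0.00, 0.00) ✓; WN at 16.90° ✓; |WN| = 18.90 ✓; ∠WNT = 103.6° ✓; |NT| = 16.00 ✓; ∠NTV = 145.3° ✓; |TV| = 29.20 ✓; ∠TVJ = 36.30° ✓; |VJ| = 27.70 ✓; ∠VJK = 44.30° ✓; |JK| = 11.80 ✓; ∠JKH = 147.8° ✓; |KH| = 35.90 ✗.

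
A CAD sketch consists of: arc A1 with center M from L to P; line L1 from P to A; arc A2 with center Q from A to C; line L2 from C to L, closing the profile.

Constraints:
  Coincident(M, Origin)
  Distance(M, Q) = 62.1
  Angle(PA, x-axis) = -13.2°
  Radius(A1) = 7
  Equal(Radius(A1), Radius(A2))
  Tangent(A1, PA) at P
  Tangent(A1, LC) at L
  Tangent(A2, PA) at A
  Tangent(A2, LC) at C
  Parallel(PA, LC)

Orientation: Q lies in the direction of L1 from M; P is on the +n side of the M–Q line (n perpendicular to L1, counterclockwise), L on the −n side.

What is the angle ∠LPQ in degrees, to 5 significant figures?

83.569°

The slot axis is L1's direction at -13.2°, so u = (cos -13.2°, sin -13.2°) = (0.97358, -0.22835) and n = (−sin -13.2°, cos -13.2°) = (0.22835, 0.97358). M is at the origin and Q lies 62.1 along u from M, so Q = 62.1·u = (60.459, -14.181). Tangency of A1 to both parallel lines with radius 7.0 puts P and L at M ± 7.0·n: P = (1.5985, 6.8151), L = (-1.5985, -6.8151). Then cos ∠LPQ = PL·PQ / (|PL||PQ|), giving 83.569°.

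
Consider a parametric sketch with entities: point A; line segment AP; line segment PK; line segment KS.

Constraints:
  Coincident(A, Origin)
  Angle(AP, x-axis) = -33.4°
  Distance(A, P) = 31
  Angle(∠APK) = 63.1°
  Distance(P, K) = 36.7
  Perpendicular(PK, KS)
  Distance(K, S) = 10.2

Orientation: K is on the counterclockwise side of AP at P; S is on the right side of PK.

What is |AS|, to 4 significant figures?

44.12

∠APK = 63.1°, so PK runs at -33.4° + (180° − 63.1°) = 83.50° from the x-axis; with |PK| = 36.7, K = P + 36.7·(cos 83.50°, sin 83.50°) = (30.03, 19.40). PK ⟂ KS; with |KS| = 10.2 on the right of PK, S = K + 10.2·(0.9936, -0.1132) = (40.17, 18.24). Then |AS| = |S − A| = 44.12.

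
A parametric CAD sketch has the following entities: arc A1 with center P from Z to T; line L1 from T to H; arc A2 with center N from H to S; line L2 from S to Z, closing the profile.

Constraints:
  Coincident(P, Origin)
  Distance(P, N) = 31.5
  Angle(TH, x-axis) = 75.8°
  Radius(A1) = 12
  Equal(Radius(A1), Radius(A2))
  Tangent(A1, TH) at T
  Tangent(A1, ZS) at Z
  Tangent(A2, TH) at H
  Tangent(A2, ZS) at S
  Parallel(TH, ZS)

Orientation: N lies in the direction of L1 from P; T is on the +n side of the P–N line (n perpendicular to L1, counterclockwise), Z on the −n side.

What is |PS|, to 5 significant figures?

33.708

The slot axis is L1's direction at 75.8°, so u = (cos 75.8°, sin 75.8°) = (0.24531, 0.96945) and n = (−sin 75.8°, cos 75.8°) = (-0.96945, 0.24531). P is at the origin and N lies 31.5 along u from P, so N = 31.5·u = (7.7272, 30.538). Tangency of A1 to both parallel lines with radius 12.0 puts T and Z at P ± 12.0·n: T = (-11.633, 2.9437), Z = (11.633, -2.9437). Equal radii place H and S the same way about N: H = N + 12.0·n = (-3.9062, 33.481), S = N − 12.0·n = (19.361, 27.594). Then |PS| = |S − P| = 33.708.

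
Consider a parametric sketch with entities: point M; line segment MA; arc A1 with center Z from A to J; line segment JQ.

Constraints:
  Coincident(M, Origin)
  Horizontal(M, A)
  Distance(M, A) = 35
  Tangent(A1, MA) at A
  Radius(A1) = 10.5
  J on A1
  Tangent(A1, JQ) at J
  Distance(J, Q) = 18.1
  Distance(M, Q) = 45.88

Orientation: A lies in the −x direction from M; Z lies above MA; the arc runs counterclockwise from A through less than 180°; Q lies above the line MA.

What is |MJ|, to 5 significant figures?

29.684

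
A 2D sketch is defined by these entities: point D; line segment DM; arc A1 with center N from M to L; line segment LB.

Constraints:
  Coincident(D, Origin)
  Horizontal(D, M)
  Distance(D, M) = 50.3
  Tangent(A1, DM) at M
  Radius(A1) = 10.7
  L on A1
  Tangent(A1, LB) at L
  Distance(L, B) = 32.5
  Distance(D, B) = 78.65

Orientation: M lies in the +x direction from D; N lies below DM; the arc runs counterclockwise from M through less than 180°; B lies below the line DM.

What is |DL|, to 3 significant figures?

47.1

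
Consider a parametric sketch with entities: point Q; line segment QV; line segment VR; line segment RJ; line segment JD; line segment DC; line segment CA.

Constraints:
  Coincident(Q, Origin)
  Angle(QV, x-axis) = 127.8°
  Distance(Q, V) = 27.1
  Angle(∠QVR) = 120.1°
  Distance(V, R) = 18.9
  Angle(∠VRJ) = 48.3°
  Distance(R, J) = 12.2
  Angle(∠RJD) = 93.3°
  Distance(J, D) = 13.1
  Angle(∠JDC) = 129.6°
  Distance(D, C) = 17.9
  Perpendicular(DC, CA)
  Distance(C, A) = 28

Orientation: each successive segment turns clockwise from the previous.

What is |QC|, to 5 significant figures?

42.642

∠RJD = 93.3° gives JD at -150.50° from the x-axis; with |JD| = 13.1, D = (-15.514, 21.527). ∠JDC = 129.6° gives DC at 159.10° from the x-axis; with |DC| = 17.9, C = (-32.237, 27.913). Then |QC| = |C − Q| = 42.642.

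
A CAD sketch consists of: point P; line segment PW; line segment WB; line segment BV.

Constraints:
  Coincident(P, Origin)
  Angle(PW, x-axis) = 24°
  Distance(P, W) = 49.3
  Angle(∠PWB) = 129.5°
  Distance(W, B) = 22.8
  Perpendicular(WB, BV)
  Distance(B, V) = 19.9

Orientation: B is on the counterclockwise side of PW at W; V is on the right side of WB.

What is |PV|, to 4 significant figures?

79.31

P is at the origin; PW runs at 24.0° with length 49.3, so W = 49.3·(cos 24.0°, sin 24.0°) = (45.04, 20.05). ∠PWB = 129.5°, so WB runs at 24.0° + (180° − 129.5°) = 74.50° from the x-axis; with |WB| = 22.8, B = W + 22.8·(cos 74.50°, sin 74.50°) = (51.13, 42.02). WB is perpendicular to BV; with |BV| = 19.9 on the right of WB, V = B + 19.9·(0.9636, -0.2672) = (70.31, 36.70). Then |PV| = |V − P| = 79.31.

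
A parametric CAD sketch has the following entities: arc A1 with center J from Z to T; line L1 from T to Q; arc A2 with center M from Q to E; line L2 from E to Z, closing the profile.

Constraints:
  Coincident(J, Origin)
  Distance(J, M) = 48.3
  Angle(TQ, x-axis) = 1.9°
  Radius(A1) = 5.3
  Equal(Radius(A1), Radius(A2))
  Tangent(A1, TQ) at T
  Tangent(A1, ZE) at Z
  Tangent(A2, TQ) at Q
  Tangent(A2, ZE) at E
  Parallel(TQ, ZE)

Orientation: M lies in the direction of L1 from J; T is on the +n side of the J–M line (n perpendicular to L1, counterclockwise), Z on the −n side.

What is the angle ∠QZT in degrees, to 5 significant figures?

77.622°

The slot axis is L1's direction at 1.9°, so u = (cos 1.9°, sin 1.9°) = (0.99945, 0.033155) and n = (−sin 1.9°, cos 1.9°) = (-0.033155, 0.99945). J is at the origin and M lies 48.3 along u from J, so M = 48.3·u = (48.273, 1.6014). Tangency of A1 to both parallel lines with radius 5.3 puts T and Z at J ± 5.3·n: T = (-0.17572, 5.2971), Z = (0.17572, -5.2971). Equal radii place Q and E the same way about M: Q = M + 5.3·n = (48.098, 6.8985), E = M − 5.3·n = (48.449, -3.6957). Then cos ∠QZT = ZQ·ZT / (|ZQ||ZT|), giving 77.622°.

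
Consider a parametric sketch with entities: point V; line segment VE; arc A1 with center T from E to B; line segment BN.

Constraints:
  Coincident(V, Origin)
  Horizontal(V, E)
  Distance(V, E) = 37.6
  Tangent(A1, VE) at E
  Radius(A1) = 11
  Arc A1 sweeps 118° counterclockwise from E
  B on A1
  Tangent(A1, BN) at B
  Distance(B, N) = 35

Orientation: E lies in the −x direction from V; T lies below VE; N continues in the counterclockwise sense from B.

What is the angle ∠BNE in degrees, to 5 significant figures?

19.876°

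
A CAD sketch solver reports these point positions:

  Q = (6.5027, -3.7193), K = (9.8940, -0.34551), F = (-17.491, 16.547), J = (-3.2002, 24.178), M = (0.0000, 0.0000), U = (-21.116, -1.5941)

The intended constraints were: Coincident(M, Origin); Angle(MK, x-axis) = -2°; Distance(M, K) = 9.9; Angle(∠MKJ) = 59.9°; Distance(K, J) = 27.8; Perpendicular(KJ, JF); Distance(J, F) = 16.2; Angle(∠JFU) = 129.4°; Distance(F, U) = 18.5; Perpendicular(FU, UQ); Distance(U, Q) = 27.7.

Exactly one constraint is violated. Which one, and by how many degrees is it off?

Perpendicular(FU, UQ) — off by 6.90°.

M = (0.00, 0.00) ✓; MK at -2.000° ✓; |MK| = 9.900 ✓; ∠MKJ = 59.90° ✓; |KJ| = 27.80 ✓; ∠(KJ, JF) = 90.00° ✓; |JF| = 16.20 ✓; ∠JFU = 129.4° ✓; |FU| = 18.50 ✓; ∠(FU, UQ) = 96.90° ✗; |UQ| = 27.70 ✓.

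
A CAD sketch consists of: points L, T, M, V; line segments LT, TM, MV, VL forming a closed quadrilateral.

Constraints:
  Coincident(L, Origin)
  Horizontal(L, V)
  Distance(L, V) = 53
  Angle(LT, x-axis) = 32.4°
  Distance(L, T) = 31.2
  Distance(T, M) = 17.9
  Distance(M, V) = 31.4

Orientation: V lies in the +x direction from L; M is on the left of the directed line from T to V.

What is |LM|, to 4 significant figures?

48.97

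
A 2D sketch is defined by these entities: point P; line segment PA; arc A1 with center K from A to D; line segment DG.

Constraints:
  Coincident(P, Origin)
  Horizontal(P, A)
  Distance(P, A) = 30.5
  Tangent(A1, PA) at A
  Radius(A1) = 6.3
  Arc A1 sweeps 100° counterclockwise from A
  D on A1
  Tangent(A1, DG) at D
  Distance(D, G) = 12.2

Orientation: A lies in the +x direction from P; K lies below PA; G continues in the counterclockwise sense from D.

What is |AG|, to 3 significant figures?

19.8

P is at the origin; PA is horizontal with |PA| = 30.5 and A on the +x side, so A = (30.5, 0.00). A1 meets PA tangentially, so KA is at right angles to PA, so K = A + (0, -6.3) = (30.5, -6.30). On A1, A sits at bearing 90° from K; a 100° counterclockwise sweep puts D at bearing 190°, so D = K + 6.3·(cos 190°, sin 190°) = (24.3, -7.39). Since A1 is tangent to DG there, KD ⟂ DG, so DG runs along (−sin 190°, cos 190°); with |DG| = 12.2, G = (26.4, -19.4). Then |AG| = |G − A| = 19.8.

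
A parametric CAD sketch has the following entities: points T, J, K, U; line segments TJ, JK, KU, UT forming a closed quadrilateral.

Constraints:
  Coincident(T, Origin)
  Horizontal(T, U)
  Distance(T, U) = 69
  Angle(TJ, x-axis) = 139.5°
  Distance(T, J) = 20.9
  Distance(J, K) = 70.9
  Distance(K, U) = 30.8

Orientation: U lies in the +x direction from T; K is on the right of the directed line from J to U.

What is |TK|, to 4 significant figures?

50.60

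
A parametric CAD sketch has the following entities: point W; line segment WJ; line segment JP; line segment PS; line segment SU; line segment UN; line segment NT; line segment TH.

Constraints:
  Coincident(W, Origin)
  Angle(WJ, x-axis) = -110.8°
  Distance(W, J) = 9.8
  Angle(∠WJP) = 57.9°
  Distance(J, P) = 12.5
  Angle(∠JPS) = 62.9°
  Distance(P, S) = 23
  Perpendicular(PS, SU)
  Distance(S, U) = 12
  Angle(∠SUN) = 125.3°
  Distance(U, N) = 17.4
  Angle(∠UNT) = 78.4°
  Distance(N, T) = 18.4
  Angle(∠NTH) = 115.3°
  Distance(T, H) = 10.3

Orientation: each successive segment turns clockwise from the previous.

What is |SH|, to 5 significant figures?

15.060

W is at the origin; WJ runs at -110.8° with length 9.8, so J = (-3.4800, -9.1613). ∠WJP = 57.9° gives JP at 127.10° from the x-axis; with |JP| = 12.5, P = (-11.020, 0.80851). ∠JPS = 62.9° gives PS at 10.000° from the x-axis; with |PS| = 23.0, S = (11.630, 4.8024). The perpendicularity gives SU at right angles to PS, so SU runs at -80.000°; with |SU| = 12.0, U = (13.714, -7.0153). ∠SUN = 125.3° gives UN at -134.70° from the x-axis; with |UN| = 17.4, N = (1.4751, -19.383). ∠UNT = 78.4° gives NT at 123.70° from the x-axis; with |NT| = 18.4, T = (-8.7340, -4.0752). ∠NTH = 115.3° gives TH at 59.000° from the x-axis; with |TH| = 10.3, H = (-3.4291, 4.7536). Then |SH| = |H − S| = 15.060.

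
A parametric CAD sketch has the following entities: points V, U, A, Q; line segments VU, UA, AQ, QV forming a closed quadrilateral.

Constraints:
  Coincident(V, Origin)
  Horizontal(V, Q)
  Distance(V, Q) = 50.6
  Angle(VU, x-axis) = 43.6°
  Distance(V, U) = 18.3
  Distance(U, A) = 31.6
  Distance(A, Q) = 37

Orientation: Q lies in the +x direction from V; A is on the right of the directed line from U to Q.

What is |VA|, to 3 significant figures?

26.2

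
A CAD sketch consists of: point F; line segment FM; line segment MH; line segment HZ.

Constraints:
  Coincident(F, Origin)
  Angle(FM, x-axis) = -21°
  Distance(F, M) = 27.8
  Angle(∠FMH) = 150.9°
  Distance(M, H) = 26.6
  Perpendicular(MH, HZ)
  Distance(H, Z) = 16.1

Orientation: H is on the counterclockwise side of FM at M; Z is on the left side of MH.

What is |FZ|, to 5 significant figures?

50.956

∠FMH = 150.9°, so MH runs at -21.0° + (180° − 150.9°) = 8.1000° from the x-axis; with |MH| = 26.6, H = M + 26.6·(cos 8.1000°, sin 8.1000°) = (52.288, -6.2147). MH is perpendicular to HZ; with |HZ| = 16.1 on the left of MH, Z = H + 16.1·(-0.14090, 0.99002) = (50.020, 9.7247). Then |FZ| = |Z − F| = 50.956.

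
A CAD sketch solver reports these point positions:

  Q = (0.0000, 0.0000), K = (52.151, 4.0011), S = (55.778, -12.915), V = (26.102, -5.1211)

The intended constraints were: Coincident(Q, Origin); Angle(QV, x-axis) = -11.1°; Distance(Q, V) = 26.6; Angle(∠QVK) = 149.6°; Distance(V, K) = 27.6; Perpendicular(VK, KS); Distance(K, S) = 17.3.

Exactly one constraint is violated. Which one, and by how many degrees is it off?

Perpendicular(VK, KS) — off by 7.20°.

Q = (0.00, 0.00) ✓; QV at -11.10° ✓; |QV| = 26.60 ✓; ∠QVK = 149.6° ✓; |VK| = 27.60 ✓; ∠(VK, KS) = 97.20° ✗; |KS| = 17.30 ✓.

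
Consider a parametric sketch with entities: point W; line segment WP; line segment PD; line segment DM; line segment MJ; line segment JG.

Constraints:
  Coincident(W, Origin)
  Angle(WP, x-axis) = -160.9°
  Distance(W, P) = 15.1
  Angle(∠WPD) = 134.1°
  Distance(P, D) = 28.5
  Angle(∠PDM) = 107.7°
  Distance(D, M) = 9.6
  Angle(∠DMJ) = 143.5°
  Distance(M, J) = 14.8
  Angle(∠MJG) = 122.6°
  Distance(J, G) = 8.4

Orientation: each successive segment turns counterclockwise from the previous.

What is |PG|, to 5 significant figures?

31.224

W is at the origin; WP runs at -160.9° with length 15.1, so P = (-14.269, -4.9410). ∠WPD = 134.1° gives PD at -115.00° from the x-axis; with |PD| = 28.5, D = (-26.313, -30.771). ∠PDM = 107.7° gives DM at -42.700° from the x-axis; with |DM| = 9.6, M = (-19.258, -37.281). ∠DMJ = 143.5° gives MJ at -6.2000° from the x-axis; with |MJ| = 14.8, J = (-4.5447, -38.879). ∠MJG = 122.6° gives JG at 51.200° from the x-axis; with |JG| = 8.4, G = (0.71874, -32.333). Then |PG| = |G − P| = 31.224.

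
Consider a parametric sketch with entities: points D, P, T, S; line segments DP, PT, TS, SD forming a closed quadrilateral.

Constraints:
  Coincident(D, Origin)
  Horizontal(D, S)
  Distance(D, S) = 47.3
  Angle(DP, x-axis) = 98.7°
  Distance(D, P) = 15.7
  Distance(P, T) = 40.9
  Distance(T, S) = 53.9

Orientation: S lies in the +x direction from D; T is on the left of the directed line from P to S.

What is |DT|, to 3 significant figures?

53.0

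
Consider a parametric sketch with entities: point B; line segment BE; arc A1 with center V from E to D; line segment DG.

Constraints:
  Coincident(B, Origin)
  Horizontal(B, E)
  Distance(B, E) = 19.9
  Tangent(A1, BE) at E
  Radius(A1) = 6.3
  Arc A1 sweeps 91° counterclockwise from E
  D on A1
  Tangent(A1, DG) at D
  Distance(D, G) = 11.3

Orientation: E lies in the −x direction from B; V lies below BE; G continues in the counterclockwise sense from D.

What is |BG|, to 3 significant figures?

31.5

B is at the origin; BE is horizontal with |BE| = 19.9 and E on the −x side, so E = (-19.9, 0.00). A1 meets BE tangentially, so VE is at right angles to BE, so V = E + (0, -6.3) = (-19.9, -6.30). On A1, E sits at bearing 90° from V; a 91° counterclockwise sweep puts D at bearing 181°, so D = V + 6.3·(cos 181°, sin 181°) = (-26.2, -6.41). A1 meets DG tangentially, so VD is at right angles to DG, so DG runs along (−sin 181°, cos 181°); with |DG| = 11.3, G = (-26.0, -17.7). Then |BG| = |G − B| = 31.5.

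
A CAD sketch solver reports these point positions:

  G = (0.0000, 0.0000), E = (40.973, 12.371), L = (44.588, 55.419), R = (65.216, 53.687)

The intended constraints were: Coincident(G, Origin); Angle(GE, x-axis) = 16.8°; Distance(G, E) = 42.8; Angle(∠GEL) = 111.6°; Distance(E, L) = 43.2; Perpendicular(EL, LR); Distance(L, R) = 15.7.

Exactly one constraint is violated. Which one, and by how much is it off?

Distance(L, R) = 15.7 — off by 5.00.

G = (0.00, 0.00) ✓; GE at 16.80° ✓; |GE| = 42.80 ✓; ∠GEL = 111.6° ✓; |EL| = 43.20 ✓; ∠(EL, LR) = 90.00° ✓; |LR| = 20.70 ✗.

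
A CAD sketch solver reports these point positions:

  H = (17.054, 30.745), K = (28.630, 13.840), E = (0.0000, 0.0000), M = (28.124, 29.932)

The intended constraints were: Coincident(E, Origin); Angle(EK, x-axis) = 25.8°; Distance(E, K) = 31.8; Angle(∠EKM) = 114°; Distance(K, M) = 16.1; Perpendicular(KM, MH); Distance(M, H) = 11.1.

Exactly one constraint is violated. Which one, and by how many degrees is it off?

Perpendicular(KM, MH) — off by 6.00°.

E = (0.00, 0.00) ✓; EK at 25.80° ✓; |EK| = 31.80 ✓; ∠EKM = 114.0° ✓; |KM| = 16.10 ✓; ∠(KM, MH) = 84.00° ✗; |MH| = 11.10 ✓.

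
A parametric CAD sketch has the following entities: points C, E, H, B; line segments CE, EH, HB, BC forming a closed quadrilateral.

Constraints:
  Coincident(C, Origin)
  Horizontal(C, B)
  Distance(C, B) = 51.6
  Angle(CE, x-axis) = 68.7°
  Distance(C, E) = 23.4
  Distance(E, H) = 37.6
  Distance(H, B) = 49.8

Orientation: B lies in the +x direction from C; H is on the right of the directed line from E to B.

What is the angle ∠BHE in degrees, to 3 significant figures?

65.4°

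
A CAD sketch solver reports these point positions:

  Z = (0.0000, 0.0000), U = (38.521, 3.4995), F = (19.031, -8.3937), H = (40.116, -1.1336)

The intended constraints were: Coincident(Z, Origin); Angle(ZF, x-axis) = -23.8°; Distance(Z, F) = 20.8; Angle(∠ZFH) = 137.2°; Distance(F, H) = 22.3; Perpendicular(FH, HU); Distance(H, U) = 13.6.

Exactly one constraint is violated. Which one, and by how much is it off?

Distance(H, U) = 13.6 — off by 8.70.

Z = (0.00, 0.00) ✓; ZF at -23.80° ✓; |ZF| = 20.80 ✓; ∠ZFH = 137.2° ✓; |FH| = 22.30 ✓; ∠(FH, HU) = 90.00° ✓; |HU| = 4.900 ✗.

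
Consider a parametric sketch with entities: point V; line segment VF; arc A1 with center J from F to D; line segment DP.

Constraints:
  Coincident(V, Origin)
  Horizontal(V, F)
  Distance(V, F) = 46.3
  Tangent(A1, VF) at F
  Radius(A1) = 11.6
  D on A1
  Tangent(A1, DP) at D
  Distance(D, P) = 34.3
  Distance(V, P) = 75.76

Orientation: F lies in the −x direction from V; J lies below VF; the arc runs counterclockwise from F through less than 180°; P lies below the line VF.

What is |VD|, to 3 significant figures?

58.8

Checks: |VF| = 46.30 ✓; |JD| = 11.60 ✓; ∠(JD, DP) = 90.00° ✓; |DP| = 34.30 ✓; |VP| = 75.76 ✓.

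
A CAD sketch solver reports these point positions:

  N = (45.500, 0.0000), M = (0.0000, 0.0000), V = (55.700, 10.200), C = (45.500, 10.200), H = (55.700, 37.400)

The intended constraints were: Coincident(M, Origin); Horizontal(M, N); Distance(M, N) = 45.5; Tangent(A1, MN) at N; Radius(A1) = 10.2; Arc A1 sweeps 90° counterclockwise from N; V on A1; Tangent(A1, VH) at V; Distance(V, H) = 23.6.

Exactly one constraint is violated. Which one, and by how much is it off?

Distance(V, H) = 23.6 — off by 3.60.

M = (0.00, 0.00) ✓; M.y = 0.00, N.y = 0.00 ✓; |MN| = 45.50 ✓; ∠(CN, NM) = 90.00° ✓; |CN| = 10.20 ✓; bearing(C→V) − bearing(C→N) = 90.00° ✓; |CV| = 10.20 ✓; ∠(CV, VH) = 90.00° ✓; |VH| = 27.20 ✗.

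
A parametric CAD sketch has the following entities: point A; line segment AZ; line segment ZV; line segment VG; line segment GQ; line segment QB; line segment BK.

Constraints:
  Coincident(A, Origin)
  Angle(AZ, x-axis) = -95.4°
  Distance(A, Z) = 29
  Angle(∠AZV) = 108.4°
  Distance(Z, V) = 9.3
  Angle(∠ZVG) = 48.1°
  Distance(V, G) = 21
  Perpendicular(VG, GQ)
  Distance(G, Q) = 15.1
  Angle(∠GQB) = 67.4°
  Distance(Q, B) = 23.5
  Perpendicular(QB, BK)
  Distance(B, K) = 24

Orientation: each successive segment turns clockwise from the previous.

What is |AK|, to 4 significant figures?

26.84

A is at the origin; AZ runs at -95.4° with length 29.0, so Z = (-2.729, -28.87). ∠AZV = 108.4° gives ZV at -167.0° from the x-axis; with |ZV| = 9.3, V = (-11.79, -30.96). ∠ZVG = 48.1° gives VG at 61.10° from the x-axis; with |VG| = 21.0, G = (-1.642, -12.58). VG ⟂ GQ, so GQ runs at -28.90°; with |GQ| = 15.1, Q = (11.58, -19.88). ∠GQB = 67.4° gives QB at -141.5° from the x-axis; with |QB| = 23.5, B = (-6.814, -34.51). QB is perpendicular to BK, so BK runs at 128.5°; with |BK| = 24.0, K = (-21.75, -15.72). Then |AK| = |K − A| = 26.84.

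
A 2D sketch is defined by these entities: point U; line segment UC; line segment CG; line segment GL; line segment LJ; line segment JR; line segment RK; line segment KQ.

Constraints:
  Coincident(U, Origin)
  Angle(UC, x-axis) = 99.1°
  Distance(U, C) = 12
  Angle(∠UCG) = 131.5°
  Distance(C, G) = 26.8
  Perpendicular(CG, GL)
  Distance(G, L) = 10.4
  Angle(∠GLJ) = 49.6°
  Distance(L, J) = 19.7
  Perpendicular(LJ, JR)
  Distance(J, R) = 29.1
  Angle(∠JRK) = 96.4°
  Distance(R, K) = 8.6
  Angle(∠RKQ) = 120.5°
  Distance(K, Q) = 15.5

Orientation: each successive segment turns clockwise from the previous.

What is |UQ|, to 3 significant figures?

46.7

U is at the origin; UC runs at 99.1° with length 12.0, so C = (-1.90, 11.8). ∠UCG = 131.5° gives CG at 50.6° from the x-axis; with |CG| = 26.8, G = (15.1, 32.6). CG is perpendicular to GL, so GL runs at -39.4°; with |GL| = 10.4, L = (23.1, 26.0). ∠GLJ = 49.6° gives LJ at -170° from the x-axis; with |LJ| = 19.7, J = (3.76, 22.5). The perpendicularity gives JR at right angles to LJ, so JR runs at 100°; with |JR| = 29.1, R = (-1.39, 51.1). ∠JRK = 96.4° gives RK at 16.6° from the x-axis; with |RK| = 8.6, K = (6.85, 53.6). ∠RKQ = 120.5° gives KQ at -42.9° from the x-axis; with |KQ| = 15.5, Q = (18.2, 43.0). Then |UQ| = |Q − U| = 46.7.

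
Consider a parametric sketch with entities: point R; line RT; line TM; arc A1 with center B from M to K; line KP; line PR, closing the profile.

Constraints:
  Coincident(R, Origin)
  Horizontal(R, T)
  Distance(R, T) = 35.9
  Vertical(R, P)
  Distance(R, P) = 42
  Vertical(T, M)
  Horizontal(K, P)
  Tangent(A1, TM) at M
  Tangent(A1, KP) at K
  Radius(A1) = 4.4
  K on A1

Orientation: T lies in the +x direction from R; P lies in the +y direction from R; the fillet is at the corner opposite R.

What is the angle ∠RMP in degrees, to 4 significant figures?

53.31°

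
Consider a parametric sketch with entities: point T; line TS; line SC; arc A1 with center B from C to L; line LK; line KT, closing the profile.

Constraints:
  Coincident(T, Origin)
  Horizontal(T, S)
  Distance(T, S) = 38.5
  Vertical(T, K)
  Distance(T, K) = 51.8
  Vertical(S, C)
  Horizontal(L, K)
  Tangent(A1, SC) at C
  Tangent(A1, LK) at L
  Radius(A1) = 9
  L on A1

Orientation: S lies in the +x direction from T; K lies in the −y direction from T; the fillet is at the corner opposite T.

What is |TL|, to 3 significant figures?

59.6

The virtual corner opposite T is at (38.5, -51.8). Since A1 is tangent to SC there, BC ⟂ SC and A1 meets LK tangentially, so BL is at right angles to LK, with radius 9.0, so the center B sits 9.0 in from both sides at B = (29.5, -42.8). That places the tangent points at C = (38.5, -42.8) on SC and L = (29.5, -51.8) on LK. Then |TL| = |L − T| = 59.6.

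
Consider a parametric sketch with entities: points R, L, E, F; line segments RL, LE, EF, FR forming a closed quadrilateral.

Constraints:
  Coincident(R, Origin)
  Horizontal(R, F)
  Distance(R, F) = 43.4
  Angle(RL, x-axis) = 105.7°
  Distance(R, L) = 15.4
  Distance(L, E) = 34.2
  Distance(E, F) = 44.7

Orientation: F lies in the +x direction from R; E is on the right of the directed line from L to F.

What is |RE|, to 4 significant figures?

18.87

Checks: |LE| = 34.20 ✓; |EF| = 44.70 ✓.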